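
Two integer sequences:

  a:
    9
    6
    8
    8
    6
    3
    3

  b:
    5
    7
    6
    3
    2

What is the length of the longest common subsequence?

2

Let dp[i][j] be the LCS length of the first i values of a and the first j values of b. dp[i][j] = dp[i-1][j-1]+1 when the i-th and j-th values match, else max(dp[i-1][j], dp[i][j-1]).
    ·  5  7  6  3  2
 ·  0  0  0  0  0  0
 9  0  0  0  0  0  0
 6  0  0  0  1  1  1
 8  0  0  0  1  1  1
 8  0  0  0  1  1  1
 6  0  0  0  1  1  1
 3  0  0  0  1  2  2
 3  0  0  0  1  2  2
dp[7][5] = 2. One LCS (by backtracking along matches): 6, 3.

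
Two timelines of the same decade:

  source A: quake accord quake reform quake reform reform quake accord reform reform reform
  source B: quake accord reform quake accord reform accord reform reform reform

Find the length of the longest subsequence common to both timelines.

Pick quake at source A[1]=source B[1]; then accord at source A[2]=source B[2]; then reform at source A[4]=source B[3]; then quake at source A[5]=source B[4]; then reform at source A[7]=source B[6]; then accord at source A[9]=source B[7]; then reform at source A[10]=source B[8]; then reform at source A[11]=source B[9]; then reform at source A[12]=source B[10]; all 9 events appear in both, in order, and the DP table's final entry dp[12][10] is also 9, so no common subsequence is longer.

9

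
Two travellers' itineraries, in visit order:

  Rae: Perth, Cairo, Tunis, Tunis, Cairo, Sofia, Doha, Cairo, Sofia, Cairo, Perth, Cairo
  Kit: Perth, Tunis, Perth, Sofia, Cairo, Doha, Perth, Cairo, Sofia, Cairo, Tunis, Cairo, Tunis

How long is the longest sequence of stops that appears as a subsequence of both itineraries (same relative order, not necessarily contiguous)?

Taking Perth [1,1]; then Tunis [3,2]; then Cairo [5,5]; then Doha [7,6]; then Cairo [8,8]; then Sofia [9,9]; then Cairo [10,10]; then Cairo [12,12] gives a common subsequence of length 8, and the DP table's final entry dp[12][13] is also 8, so no common subsequence is longer.

8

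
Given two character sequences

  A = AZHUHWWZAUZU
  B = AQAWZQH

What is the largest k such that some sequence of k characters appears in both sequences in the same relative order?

Let dp[i][j] be the LCS length of the first i characters of A and the first j characters of B. dp[i][j] = dp[i-1][j-1]+1 when the i-th and j-th characters match, else max(dp[i-1][j], dp[i][j-1]).
    ·  A  Q  A  W  Z  Q  H
 ·  0  0  0  0  0  0  0  0
 A  0  1  1  1  1  1  1  1
 Z  0  1  1  1  1  2  2  2
 H  0  1  1  1  1  2  2  3
 U  0  1  1  1  1  2  2  3
 H  0  1  1  1  1  2  2  3
 W  0  1  1  1  2  2  2  3
 W  0  1  1  1  2  2  2  3
 Z  0  1  1  1  2  3  3  3
 A  0  1  1  2  2  3  3  3
 U  0  1  1  2  2  3  3  3
 Z  0  1  1  2  2  3  3  3
 U  0  1  1  2  2  3  3  3
dp[12][7] = 3. One LCS (by backtracking along matches): AZH.

3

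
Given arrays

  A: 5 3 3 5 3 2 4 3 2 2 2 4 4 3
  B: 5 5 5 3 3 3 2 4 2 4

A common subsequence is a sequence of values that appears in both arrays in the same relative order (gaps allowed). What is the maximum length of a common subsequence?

8

Pick 5 (A #1, B #3), 3 (A #2, B #4), 3 (A #3, B #5), 3 (A #5, B #6), 2 (A #6, B #7), 4 (A #7, B #8), 2 (A #11, B #9), 4 (A #13, B #10); all 8 values appear in both, in order. Since dp[14][10] = 8, nothing longer is possible.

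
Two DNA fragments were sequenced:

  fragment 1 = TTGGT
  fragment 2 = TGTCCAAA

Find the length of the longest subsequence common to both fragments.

3

Let dp[i][j] be the LCS length of the first i bases of fragment 1 and the first j bases of fragment 2. dp[i][j] = dp[i-1][j-1]+1 when the i-th and j-th bases match, else max(dp[i-1][j], dp[i][j-1]).
    ·  T  G  T  C  C  A  A  A
 ·  0  0  0  0  0  0  0  0  0
 T  0  1  1  1  1  1  1  1  1
 T  0  1  1  2  2  2  2  2  2
 G  0  1  2  2  2  2  2  2  2
 G  0  1  2  2  2  2  2  2  2
 T  0  1  2  3  3  3  3  3  3
dp[5][8] = 3. One LCS (by backtracking along matches): TGT.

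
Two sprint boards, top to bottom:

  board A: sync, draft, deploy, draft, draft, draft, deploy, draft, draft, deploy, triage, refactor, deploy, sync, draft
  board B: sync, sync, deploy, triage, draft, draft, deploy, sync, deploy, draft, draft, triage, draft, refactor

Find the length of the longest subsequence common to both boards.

One common subsequence of length 9: sync (board A #1, board B #2); then deploy (board A #3, board B #3); then draft (board A #4, board B #5); then draft (board A #5, board B #6); then deploy (board A #7, board B #9); then draft (board A #8, board B #10); then draft (board A #9, board B #11); then triage (board A #11, board B #12); then refactor (board A #12, board B #14). The LCS DP gives dp[15][14] = 9, so this is optimal.

9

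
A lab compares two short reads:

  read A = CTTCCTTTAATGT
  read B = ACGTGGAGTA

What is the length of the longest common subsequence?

Pick C (read A #1, read B #2); then T (read A #2, read B #4); then A (read A #10, read B #7); then G (read A #12, read B #8); then T (read A #13, read B #9); all 5 bases appear in both, in order. dp[13][10] = 5 confirms this is the maximum.

5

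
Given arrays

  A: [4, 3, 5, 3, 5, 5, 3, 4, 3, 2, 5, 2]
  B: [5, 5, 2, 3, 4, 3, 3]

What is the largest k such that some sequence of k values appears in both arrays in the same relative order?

5

Let dp[i][j] be the LCS length of the first i values of A and the first j values of B. dp[i][j] = dp[i-1][j-1]+1 when the i-th and j-th values match, else max(dp[i-1][j], dp[i][j-1]).
    ·  5  5  2  3  4  3  3
 ·  0  0  0  0  0  0  0  0
 4  0  0  0  0  0  1  1  1
 3  0  0  0  0  1  1  2  2
 5  0  1  1  1  1  1  2  2
 3  0  1  1  1  2  2  2  3
 5  0  1  2  2  2  2  2  3
 5  0  1  2  2  2  2  2  3
 3  0  1  2  2  3  3  3  3
 4  0  1  2  2  3  4  4  4
 3  0  1  2  2  3  4  5  5
 2  0  1  2  3  3  4  5  5
 5  0  1  2  3  3  4  5  5
 2  0  1  2  3  3  4  5  5
dp[12][7] = 5. One LCS (by backtracking along matches): 5, 5, 3, 4, 3.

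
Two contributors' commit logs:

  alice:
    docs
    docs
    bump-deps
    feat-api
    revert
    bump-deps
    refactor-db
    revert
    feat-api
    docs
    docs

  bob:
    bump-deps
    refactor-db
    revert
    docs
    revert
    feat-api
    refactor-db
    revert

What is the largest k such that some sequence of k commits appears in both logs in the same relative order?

4

Taking docs (alice #1, bob #4) → feat-api (alice #4, bob #6) → refactor-db (alice #7, bob #7) → revert (alice #8, bob #8) gives a common subsequence of length 4. The LCS DP gives dp[11][8] = 4, so this is optimal.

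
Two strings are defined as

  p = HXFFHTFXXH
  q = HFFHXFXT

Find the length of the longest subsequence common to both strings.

Let dp[i][j] be the LCS length of the first i characters of p and the first j characters of q. dp[i][j] = dp[i-1][j-1]+1 when the i-th and j-th characters match, else max(dp[i-1][j], dp[i][j-1]).
    ·  H  F  F  H  X  F  X  T
 ·  0  0  0  0  0  0  0  0  0
 H  0  1  1  1  1  1  1  1  1
 X  0  1  1  1  1  2  2  2  2
 F  0  1  2  2  2  2  3  3  3
 F  0  1  2  3  3  3  3  3  3
 H  0  1  2  3  4  4  4  4  4
 T  0  1  2  3  4  4  4  4  5
 F  0  1  2  3  4  4  5  5  5
 X  0  1  2  3  4  5  5  6  6
 X  0  1  2  3  4  5  5  6  6
 H  0  1  2  3  4  5  5  6  6
dp[10][8] = 6. One LCS (by backtracking along matches): HFFHFX.

6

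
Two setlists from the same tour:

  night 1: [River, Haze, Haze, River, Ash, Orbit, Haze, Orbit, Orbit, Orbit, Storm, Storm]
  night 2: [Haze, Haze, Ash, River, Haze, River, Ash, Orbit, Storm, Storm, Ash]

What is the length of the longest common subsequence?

7

Pick River [1,4], Haze [3,5], River [4,6], Ash [5,7], Orbit [10,8], Storm [11,9], Storm [12,10]; all 7 songs appear in both, in order. The LCS DP gives dp[12][11] = 7, so this is optimal.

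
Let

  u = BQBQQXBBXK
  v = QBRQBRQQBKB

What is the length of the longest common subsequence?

Let dp[i][j] be the LCS length of the first i characters of u and the first j characters of v. dp[i][j] = dp[i-1][j-1]+1 when the i-th and j-th characters match, else max(dp[i-1][j], dp[i][j-1]).
    ·  Q  B  R  Q  B  R  Q  Q  B  K  B
 ·  0  0  0  0  0  0  0  0  0  0  0  0
 B  0  0  1  1  1  1  1  1  1  1  1  1
 Q  0  1  1  1  2  2  2  2  2  2  2  2
 B  0  1  2  2  2  3  3  3  3  3  3  3
 Q  0  1  2  2  3  3  3  4  4  4  4  4
 Q  0  1  2  2  3  3  3  4  5  5  5  5
 X  0  1  2  2  3  3  3  4  5  5  5  5
 B  0  1  2  2  3  4  4  4  5  6  6  6
 B  0  1  2  2  3  4  4  4  5  6  6  7
 X  0  1  2  2  3  4  4  4  5  6  6  7
 K  0  1  2  2  3  4  4  4  5  6  7  7
dp[10][11] = 7. One LCS (by backtracking along matches): BQBQQBB.

7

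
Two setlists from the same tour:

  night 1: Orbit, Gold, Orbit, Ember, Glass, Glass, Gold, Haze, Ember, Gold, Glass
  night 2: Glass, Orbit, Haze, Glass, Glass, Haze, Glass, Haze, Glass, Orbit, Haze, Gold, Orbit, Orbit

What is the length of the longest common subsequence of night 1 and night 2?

5

Taking Orbit (night 1 #1, night 2 #2), Glass (night 1 #5, night 2 #7), Glass (night 1 #6, night 2 #9), Haze (night 1 #8, night 2 #11), Gold (night 1 #10, night 2 #12) gives a common subsequence of length 5. The LCS DP gives dp[11][14] = 5, so this is optimal.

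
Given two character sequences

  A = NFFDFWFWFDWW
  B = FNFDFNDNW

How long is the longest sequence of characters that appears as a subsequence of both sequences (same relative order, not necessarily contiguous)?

6

Let dp[i][j] be the LCS length of the first i characters of A and the first j characters of B. dp[i][j] = dp[i-1][j-1]+1 when the i-th and j-th characters match, else max(dp[i-1][j], dp[i][j-1]).
    ·  F  N  F  D  F  N  D  N  W
 ·  0  0  0  0  0  0  0  0  0  0
 N  0  0  1  1  1  1  1  1  1  1
 F  0  1  1  2  2  2  2  2  2  2
 F  0  1  1  2  2  3  3  3  3  3
 D  0  1  1  2  3  3  3  4  4  4
 F  0  1  1  2  3  4  4  4  4  4
 W  0  1  1  2  3  4  4  4  4  5
 F  0  1  1  2  3  4  4  4  4  5
 W  0  1  1  2  3  4  4  4  4  5
 F  0  1  1  2  3  4  4  4  4  5
 D  0  1  1  2  3  4  4  5  5  5
 W  0  1  1  2  3  4  4  5  5  6
 W  0  1  1  2  3  4  4  5  5  6
dp[12][9] = 6. One LCS (by backtracking along matches): NFDFDW.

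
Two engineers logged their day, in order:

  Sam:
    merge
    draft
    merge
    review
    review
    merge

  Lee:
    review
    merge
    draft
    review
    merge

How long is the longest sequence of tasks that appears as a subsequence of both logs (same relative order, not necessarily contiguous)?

One common subsequence of length 4: merge (Sam #1, Lee #2) → draft (Sam #2, Lee #3) → review (Sam #5, Lee #4) → merge (Sam #6, Lee #5). Since dp[6][5] = 4, nothing longer is possible.

4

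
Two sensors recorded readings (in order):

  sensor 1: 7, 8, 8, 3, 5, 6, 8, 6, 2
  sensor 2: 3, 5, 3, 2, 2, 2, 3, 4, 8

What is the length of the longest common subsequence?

One common subsequence of length 3: 3 (sensor 1 #4, sensor 2 #1), then 5 (sensor 1 #5, sensor 2 #2), then 8 (sensor 1 #7, sensor 2 #9). The LCS DP gives dp[9][9] = 3, so this is optimal.

3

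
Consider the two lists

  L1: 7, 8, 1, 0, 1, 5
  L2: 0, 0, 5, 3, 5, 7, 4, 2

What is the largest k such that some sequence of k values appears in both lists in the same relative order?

2

Let dp[i][j] be the LCS length of the first i values of L1 and the first j values of L2. dp[i][j] = dp[i-1][j-1]+1 when the i-th and j-th values match, else max(dp[i-1][j], dp[i][j-1]).
    ·  0  0  5  3  5  7  4  2
 ·  0  0  0  0  0  0  0  0  0
 7  0  0  0  0  0  0  1  1  1
 8  0  0  0  0  0  0  1  1  1
 1  0  0  0  0  0  0  1  1  1
 0  0  1  1  1  1  1  1  1  1
 1  0  1  1  1  1  1  1  1  1
 5  0  1  1  2  2  2  2  2  2
dp[6][8] = 2. One LCS (by backtracking along matches): 0, 5.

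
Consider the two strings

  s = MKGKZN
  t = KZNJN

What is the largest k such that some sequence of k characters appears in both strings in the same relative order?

3

Taking K (s #4, t #1), Z (s #5, t #2), N (s #6, t #5) gives a common subsequence of length 3, and the DP table's final entry dp[6][5] is also 3, so no common subsequence is longer.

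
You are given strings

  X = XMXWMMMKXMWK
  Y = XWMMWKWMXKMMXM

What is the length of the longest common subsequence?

Match X (X #1, Y #1), then M (X #2, Y #4), then W (X #4, Y #7), then M (X #5, Y #8), then M (X #6, Y #11), then M (X #7, Y #12), then X (X #9, Y #13), then M (X #10, Y #14) — 8 characters in the same relative order in both. dp[12][14] = 8 confirms this is the maximum.

8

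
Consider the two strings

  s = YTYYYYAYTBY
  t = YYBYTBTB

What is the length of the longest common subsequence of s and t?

5

Let dp[i][j] be the LCS length of the first i characters of s and the first j characters of t. dp[i][j] = dp[i-1][j-1]+1 when the i-th and j-th characters match, else max(dp[i-1][j], dp[i][j-1]).
    ·  Y  Y  B  Y  T  B  T  B
 ·  0  0  0  0  0  0  0  0  0
 Y  0  1  1  1  1  1  1  1  1
 T  0  1  1  1  1  2  2  2  2
 Y  0  1  2  2  2  2  2  2  2
 Y  0  1  2  2  3  3  3  3  3
 Y  0  1  2  2  3  3  3  3  3
 Y  0  1  2  2  3  3  3  3  3
 A  0  1  2  2  3  3  3  3  3
 Y  0  1  2  2  3  3  3  3  3
 T  0  1  2  2  3  4  4  4  4
 B  0  1  2  3  3  4  5  5  5
 Y  0  1  2  3  4  4  5  5  5
dp[11][8] = 5. One LCS (by backtracking along matches): YYYTB.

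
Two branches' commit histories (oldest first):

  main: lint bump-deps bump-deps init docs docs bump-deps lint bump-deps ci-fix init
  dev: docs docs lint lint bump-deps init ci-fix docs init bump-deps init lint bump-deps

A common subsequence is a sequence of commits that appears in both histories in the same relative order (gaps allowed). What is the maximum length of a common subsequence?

Taking lint [1,4] → bump-deps [3,5] → init [4,6] → docs [5,8] → bump-deps [7,10] → lint [8,12] → bump-deps [9,13] gives a common subsequence of length 7. dp[11][13] = 7 confirms this is the maximum.

7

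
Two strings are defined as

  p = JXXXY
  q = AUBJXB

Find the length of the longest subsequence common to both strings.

Match J [1,4] → X [2,5] — 2 characters in the same relative order in both, and the DP table's final entry dp[5][6] is also 2, so no common subsequence is longer.

2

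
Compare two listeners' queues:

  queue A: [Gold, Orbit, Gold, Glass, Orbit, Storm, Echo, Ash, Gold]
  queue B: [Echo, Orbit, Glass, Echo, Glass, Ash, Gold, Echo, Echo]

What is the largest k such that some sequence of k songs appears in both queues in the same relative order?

Pick Orbit [2,2]; then Glass [4,3]; then Echo [7,4]; then Ash [8,6]; then Gold [9,7]; all 5 songs appear in both, in order. dp[9][9] = 5 confirms this is the maximum.

5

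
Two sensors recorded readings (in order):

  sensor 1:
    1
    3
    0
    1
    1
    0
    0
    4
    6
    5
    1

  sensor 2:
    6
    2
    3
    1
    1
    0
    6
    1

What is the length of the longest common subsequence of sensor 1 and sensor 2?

Taking 3 [2,3]; then 1 [4,4]; then 1 [5,5]; then 0 [7,6]; then 6 [9,7]; then 1 [11,8] gives a common subsequence of length 6. The LCS DP gives dp[11][8] = 6, so this is optimal.

6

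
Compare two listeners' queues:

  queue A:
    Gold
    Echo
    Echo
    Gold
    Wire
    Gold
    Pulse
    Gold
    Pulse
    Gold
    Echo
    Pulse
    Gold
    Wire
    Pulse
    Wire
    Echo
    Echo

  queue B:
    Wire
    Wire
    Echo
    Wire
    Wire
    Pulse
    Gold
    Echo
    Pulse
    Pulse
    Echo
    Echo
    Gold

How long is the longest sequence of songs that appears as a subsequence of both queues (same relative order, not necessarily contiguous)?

9

Taking Echo at queue A[2]=queue B[3]; then Wire at queue A[5]=queue B[5]; then Pulse at queue A[9]=queue B[6]; then Gold at queue A[10]=queue B[7]; then Echo at queue A[11]=queue B[8]; then Pulse at queue A[12]=queue B[9]; then Pulse at queue A[15]=queue B[10]; then Echo at queue A[17]=queue B[11]; then Echo at queue A[18]=queue B[12] gives a common subsequence of length 9. The LCS DP gives dp[18][13] = 9, so this is optimal.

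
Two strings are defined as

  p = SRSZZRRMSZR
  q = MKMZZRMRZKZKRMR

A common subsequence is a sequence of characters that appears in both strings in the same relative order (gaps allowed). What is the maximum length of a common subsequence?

6

Match R at p[2]=q[8]; then Z at p[4]=q[9]; then Z at p[5]=q[11]; then R at p[7]=q[13]; then M at p[8]=q[14]; then R at p[11]=q[15] — 6 characters in the same relative order in both. Since dp[11][15] = 6, nothing longer is possible.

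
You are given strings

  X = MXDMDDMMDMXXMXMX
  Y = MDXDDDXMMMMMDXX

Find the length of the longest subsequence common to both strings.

11

Taking M at X[1]=Y[1]; then X at X[2]=Y[3]; then D at X[3]=Y[4]; then D at X[5]=Y[5]; then D at X[6]=Y[6]; then M at X[7]=Y[9]; then M at X[8]=Y[10]; then M at X[10]=Y[11]; then M at X[13]=Y[12]; then X at X[14]=Y[14]; then X at X[16]=Y[15] gives a common subsequence of length 11. Since dp[16][15] = 11, nothing longer is possible.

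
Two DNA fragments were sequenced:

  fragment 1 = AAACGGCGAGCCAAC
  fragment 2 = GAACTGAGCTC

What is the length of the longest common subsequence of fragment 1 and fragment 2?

8

Pick A at fragment 1[2]=fragment 2[2], A at fragment 1[3]=fragment 2[3], C at fragment 1[4]=fragment 2[4], G at fragment 1[8]=fragment 2[6], A at fragment 1[9]=fragment 2[7], G at fragment 1[10]=fragment 2[8], C at fragment 1[11]=fragment 2[9], C at fragment 1[15]=fragment 2[11]; all 8 bases appear in both, in order. dp[15][11] = 8 confirms this is the maximum.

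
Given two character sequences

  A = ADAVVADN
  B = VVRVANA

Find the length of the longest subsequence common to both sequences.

4

Taking V [4,2], then V [5,4], then A [6,5], then N [8,6] gives a common subsequence of length 4. The LCS DP gives dp[8][7] = 4, so this is optimal.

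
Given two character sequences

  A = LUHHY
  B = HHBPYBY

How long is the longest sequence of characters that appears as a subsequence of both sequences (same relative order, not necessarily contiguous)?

Pick H [3,1], H [4,2], Y [5,7]; all 3 characters appear in both, in order. dp[5][7] = 3 confirms this is the maximum.

3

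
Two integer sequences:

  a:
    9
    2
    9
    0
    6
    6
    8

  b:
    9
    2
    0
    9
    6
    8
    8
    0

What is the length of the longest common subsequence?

Match 9 at a[1]=b[1], then 2 at a[2]=b[2], then 9 at a[3]=b[4], then 6 at a[5]=b[5], then 8 at a[7]=b[7] — 5 values in the same relative order in both. Since dp[7][8] = 5, nothing longer is possible.

5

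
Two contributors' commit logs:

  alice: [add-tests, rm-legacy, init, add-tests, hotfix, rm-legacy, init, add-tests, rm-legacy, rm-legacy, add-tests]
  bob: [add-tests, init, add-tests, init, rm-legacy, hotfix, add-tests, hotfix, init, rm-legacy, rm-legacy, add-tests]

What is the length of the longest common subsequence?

8

One common subsequence of length 8: add-tests (alice #1, bob #3); then rm-legacy (alice #2, bob #5); then add-tests (alice #4, bob #7); then hotfix (alice #5, bob #8); then init (alice #7, bob #9); then rm-legacy (alice #9, bob #10); then rm-legacy (alice #10, bob #11); then add-tests (alice #11, bob #12), and the DP table's final entry dp[11][12] is also 8, so no common subsequence is longer.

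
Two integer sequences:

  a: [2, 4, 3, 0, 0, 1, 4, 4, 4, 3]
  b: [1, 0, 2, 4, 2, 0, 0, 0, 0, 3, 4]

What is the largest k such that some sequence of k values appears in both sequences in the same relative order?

Let dp[i][j] be the LCS length of the first i values of a and the first j values of b. dp[i][j] = dp[i-1][j-1]+1 when the i-th and j-th values match, else max(dp[i-1][j], dp[i][j-1]).
    ·  1  0  2  4  2  0  0  0  0  3  4
 ·  0  0  0  0  0  0  0  0  0  0  0  0
 2  0  0  0  1  1  1  1  1  1  1  1  1
 4  0  0  0  1  2  2  2  2  2  2  2  2
 3  0  0  0  1  2  2  2  2  2  2  3  3
 0  0  0  1  1  2  2  3  3  3  3  3  3
 0  0  0  1  1  2  2  3  4  4  4  4  4
 1  0  1  1  1  2  2  3  4  4  4  4  4
 4  0  1  1  1  2  2  3  4  4  4  4  5
 4  0  1  1  1  2  2  3  4  4  4  4  5
 4  0  1  1  1  2  2  3  4  4  4  4  5
 3  0  1  1  1  2  2  3  4  4  4  5  5
dp[10][11] = 5. One LCS (by backtracking along matches): 2, 4, 0, 0, 4.

5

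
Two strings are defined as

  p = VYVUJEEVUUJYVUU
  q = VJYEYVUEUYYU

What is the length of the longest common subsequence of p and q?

8

Pick V (p #1, q #1) → Y (p #2, q #5) → V (p #3, q #6) → U (p #4, q #7) → E (p #7, q #8) → U (p #9, q #9) → Y (p #12, q #11) → U (p #15, q #12); all 8 characters appear in both, in order, and the DP table's final entry dp[15][12] is also 8, so no common subsequence is longer.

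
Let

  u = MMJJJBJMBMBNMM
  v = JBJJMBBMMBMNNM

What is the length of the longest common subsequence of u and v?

Taking J (u #3, v #1) → J (u #4, v #3) → J (u #5, v #4) → B (u #6, v #7) → M (u #8, v #9) → B (u #9, v #10) → M (u #10, v #11) → N (u #12, v #13) → M (u #14, v #14) gives a common subsequence of length 9. dp[14][14] = 9 confirms this is the maximum.

9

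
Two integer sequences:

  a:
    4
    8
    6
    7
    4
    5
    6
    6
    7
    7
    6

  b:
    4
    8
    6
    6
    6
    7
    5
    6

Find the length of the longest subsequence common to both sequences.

Taking 4 (a #1, b #1), 8 (a #2, b #2), 6 (a #3, b #3), 6 (a #7, b #4), 6 (a #8, b #5), 7 (a #9, b #6), 6 (a #11, b #8) gives a common subsequence of length 7. Since dp[11][8] = 7, nothing longer is possible.

7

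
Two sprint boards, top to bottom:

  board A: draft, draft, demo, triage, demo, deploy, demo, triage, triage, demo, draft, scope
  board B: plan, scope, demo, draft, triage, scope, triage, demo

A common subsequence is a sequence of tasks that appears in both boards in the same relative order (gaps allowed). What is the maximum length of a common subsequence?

Pick draft [2,4]; then triage [4,5]; then triage [9,7]; then demo [10,8]; all 4 tasks appear in both, in order. dp[12][8] = 4 confirms this is the maximum.

4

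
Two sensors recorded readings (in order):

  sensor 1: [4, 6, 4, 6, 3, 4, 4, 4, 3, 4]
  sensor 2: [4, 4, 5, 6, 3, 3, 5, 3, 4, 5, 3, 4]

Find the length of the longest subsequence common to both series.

Let dp[i][j] be the LCS length of the first i values of sensor 1 and the first j values of sensor 2. dp[i][j] = dp[i-1][j-1]+1 when the i-th and j-th values match, else max(dp[i-1][j], dp[i][j-1]).
    ·  4  4  5  6  3  3  5  3  4  5  3  4
 ·  0  0  0  0  0  0  0  0  0  0  0  0  0
 4  0  1  1  1  1  1  1  1  1  1  1  1  1
 6  0  1  1  1  2  2  2  2  2  2  2  2  2
 4  0  1  2  2  2  2  2  2  2  3  3  3  3
 6  0  1  2  2  3  3  3  3  3  3  3  3  3
 3  0  1  2  2  3  4  4  4  4  4  4  4  4
 4  0  1  2  2  3  4  4  4  4  5  5  5  5
 4  0  1  2  2  3  4  4  4  4  5  5  5  6
 4  0  1  2  2  3  4  4  4  4  5  5  5  6
 3  0  1  2  2  3  4  5  5  5  5  5  6  6
 4  0  1  2  2  3  4  5  5  5  6  6  6  7
dp[10][12] = 7. One LCS (by backtracking along matches): 4, 4, 6, 3, 4, 3, 4.

7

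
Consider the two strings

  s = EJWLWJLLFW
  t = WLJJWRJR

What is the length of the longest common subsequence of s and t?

Let dp[i][j] be the LCS length of the first i characters of s and the first j characters of t. dp[i][j] = dp[i-1][j-1]+1 when the i-th and j-th characters match, else max(dp[i-1][j], dp[i][j-1]).
    ·  W  L  J  J  W  R  J  R
 ·  0  0  0  0  0  0  0  0  0
 E  0  0  0  0  0  0  0  0  0
 J  0  0  0  1  1  1  1  1  1
 W  0  1  1  1  1  2  2  2  2
 L  0  1  2  2  2  2  2  2  2
 W  0  1  2  2  2  3  3  3  3
 J  0  1  2  3  3  3  3  4  4
 L  0  1  2  3  3  3  3  4  4
 L  0  1  2  3  3  3  3  4  4
 F  0  1  2  3  3  3  3  4  4
 W  0  1  2  3  3  4  4  4  4
dp[10][8] = 4. One LCS (by backtracking along matches): WLWJ.

4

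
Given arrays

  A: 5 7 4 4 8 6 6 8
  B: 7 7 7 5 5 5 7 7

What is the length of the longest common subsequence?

Taking 5 at A[1]=B[6] → 7 at A[2]=B[8] gives a common subsequence of length 2, and the DP table's final entry dp[8][8] is also 2, so no common subsequence is longer.

2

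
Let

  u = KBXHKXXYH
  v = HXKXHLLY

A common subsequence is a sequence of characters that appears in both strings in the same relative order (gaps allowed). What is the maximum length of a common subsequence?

Taking K (u #1, v #3), then X (u #3, v #4), then H (u #4, v #5), then Y (u #8, v #8) gives a common subsequence of length 4. The LCS DP gives dp[9][8] = 4, so this is optimal.

4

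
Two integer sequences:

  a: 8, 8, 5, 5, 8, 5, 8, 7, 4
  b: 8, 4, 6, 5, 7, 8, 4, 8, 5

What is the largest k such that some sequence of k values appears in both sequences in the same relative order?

Pick 8 [1,1] → 8 [2,6] → 8 [5,8] → 5 [6,9]; all 4 values appear in both, in order. The LCS DP gives dp[9][9] = 4, so this is optimal.

4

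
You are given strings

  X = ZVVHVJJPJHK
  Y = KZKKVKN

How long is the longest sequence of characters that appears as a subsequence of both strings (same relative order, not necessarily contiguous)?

Match Z [1,2], then V [5,5], then K [11,6] — 3 characters in the same relative order in both. The LCS DP gives dp[11][7] = 3, so this is optimal.

3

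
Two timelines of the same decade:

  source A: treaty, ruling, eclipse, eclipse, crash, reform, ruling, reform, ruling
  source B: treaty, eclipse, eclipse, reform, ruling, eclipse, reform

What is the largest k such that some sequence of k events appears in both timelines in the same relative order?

6

Pick treaty (source A #1, source B #1), then eclipse (source A #3, source B #2), then eclipse (source A #4, source B #3), then reform (source A #6, source B #4), then ruling (source A #7, source B #5), then reform (source A #8, source B #7); all 6 events appear in both, in order, and the DP table's final entry dp[9][7] is also 6, so no common subsequence is longer.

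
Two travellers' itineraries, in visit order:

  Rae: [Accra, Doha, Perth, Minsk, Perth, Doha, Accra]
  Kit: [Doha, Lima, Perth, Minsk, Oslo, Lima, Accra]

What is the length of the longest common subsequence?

Match Doha at Rae[2]=Kit[1]; then Perth at Rae[3]=Kit[3]; then Minsk at Rae[4]=Kit[4]; then Accra at Rae[7]=Kit[7] — 4 stops in the same relative order in both. dp[7][7] = 4 confirms this is the maximum.

4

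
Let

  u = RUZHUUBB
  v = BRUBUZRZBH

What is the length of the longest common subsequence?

Let dp[i][j] be the LCS length of the first i characters of u and the first j characters of v. dp[i][j] = dp[i-1][j-1]+1 when the i-th and j-th characters match, else max(dp[i-1][j], dp[i][j-1]).
    ·  B  R  U  B  U  Z  R  Z  B  H
 ·  0  0  0  0  0  0  0  0  0  0  0
 R  0  0  1  1  1  1  1  1  1  1  1
 U  0  0  1  2  2  2  2  2  2  2  2
 Z  0  0  1  2  2  2  3  3  3  3  3
 H  0  0  1  2  2  2  3  3  3  3  4
 U  0  0  1  2  2  3  3  3  3  3  4
 U  0  0  1  2  2  3  3  3  3  3  4
 B  0  1  1  2  3  3  3  3  3  4  4
 B  0  1  1  2  3  3  3  3  3  4  4
dp[8][10] = 4. One LCS (by backtracking along matches): RUZH.

4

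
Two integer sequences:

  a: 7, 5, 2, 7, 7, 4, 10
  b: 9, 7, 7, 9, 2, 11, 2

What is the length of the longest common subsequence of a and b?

Taking 7 at a[1]=b[3], then 2 at a[3]=b[7] gives a common subsequence of length 2. Since dp[7][7] = 2, nothing longer is possible.

2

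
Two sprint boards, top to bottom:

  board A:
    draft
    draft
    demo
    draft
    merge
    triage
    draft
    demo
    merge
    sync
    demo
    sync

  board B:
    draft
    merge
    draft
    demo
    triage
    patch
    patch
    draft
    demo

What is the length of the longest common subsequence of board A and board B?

6

Match draft at board A[1]=board B[1], draft at board A[2]=board B[3], demo at board A[3]=board B[4], triage at board A[6]=board B[5], draft at board A[7]=board B[8], demo at board A[11]=board B[9] — 6 tasks in the same relative order in both, and the DP table's final entry dp[12][9] is also 6, so no common subsequence is longer.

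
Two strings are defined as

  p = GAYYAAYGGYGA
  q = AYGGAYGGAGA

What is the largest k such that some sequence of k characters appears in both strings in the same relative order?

Pick A at p[2]=q[1], then Y at p[3]=q[2], then A at p[6]=q[5], then Y at p[7]=q[6], then G at p[8]=q[7], then G at p[9]=q[8], then G at p[11]=q[10], then A at p[12]=q[11]; all 8 characters appear in both, in order. dp[12][11] = 8 confirms this is the maximum.

8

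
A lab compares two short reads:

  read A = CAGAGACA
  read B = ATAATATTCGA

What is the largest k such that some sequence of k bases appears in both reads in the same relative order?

Match A at read A[2]=read B[3], A at read A[4]=read B[4], A at read A[6]=read B[6], C at read A[7]=read B[9], A at read A[8]=read B[11] — 5 bases in the same relative order in both. Since dp[8][11] = 5, nothing longer is possible.

5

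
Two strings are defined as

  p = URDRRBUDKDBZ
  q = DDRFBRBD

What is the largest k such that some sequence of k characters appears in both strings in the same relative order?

5

Let dp[i][j] be the LCS length of the first i characters of p and the first j characters of q. dp[i][j] = dp[i-1][j-1]+1 when the i-th and j-th characters match, else max(dp[i-1][j], dp[i][j-1]).
    ·  D  D  R  F  B  R  B  D
 ·  0  0  0  0  0  0  0  0  0
 U  0  0  0  0  0  0  0  0  0
 R  0  0  0  1  1  1  1  1  1
 D  0  1  1  1  1  1  1  1  2
 R  0  1  1  2  2  2  2  2  2
 R  0  1  1  2  2  2  3  3  3
 B  0  1  1  2  2  3  3  4  4
 U  0  1  1  2  2  3  3  4  4
 D  0  1  2  2  2  3  3  4  5
 K  0  1  2  2  2  3  3  4  5
 D  0  1  2  2  2  3  3  4  5
 B  0  1  2  2  2  3  3  4  5
 Z  0  1  2  2  2  3  3  4  5
dp[12][8] = 5. One LCS (by backtracking along matches): DRRBD.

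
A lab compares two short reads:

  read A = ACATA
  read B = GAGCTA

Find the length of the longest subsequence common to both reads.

4

Match A at read A[1]=read B[2], then C at read A[2]=read B[4], then T at read A[4]=read B[5], then A at read A[5]=read B[6] — 4 bases in the same relative order in both. The LCS DP gives dp[5][6] = 4, so this is optimal.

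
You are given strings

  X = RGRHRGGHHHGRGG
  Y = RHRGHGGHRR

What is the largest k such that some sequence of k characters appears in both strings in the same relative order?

7

Let dp[i][j] be the LCS length of the first i characters of X and the first j characters of Y. dp[i][j] = dp[i-1][j-1]+1 when the i-th and j-th characters match, else max(dp[i-1][j], dp[i][j-1]).
    ·  R  H  R  G  H  G  G  H  R  R
 ·  0  0  0  0  0  0  0  0  0  0  0
 R  0  1  1  1  1  1  1  1  1  1  1
 G  0  1  1  1  2  2  2  2  2  2  2
 R  0  1  1  2  2  2  2  2  2  3  3
 H  0  1  2  2  2  3  3  3  3  3  3
 R  0  1  2  3  3  3  3  3  3  4  4
 G  0  1  2  3  4  4  4  4  4  4  4
 G  0  1  2  3  4  4  5  5  5  5  5
 H  0  1  2  3  4  5  5  5  6  6  6
 H  0  1  2  3  4  5  5  5  6  6  6
 H  0  1  2  3  4  5  5  5  6  6  6
 G  0  1  2  3  4  5  6  6  6  6  6
 R  0  1  2  3  4  5  6  6  6  7  7
 G  0  1  2  3  4  5  6  7  7  7  7
 G  0  1  2  3  4  5  6  7  7  7  7
dp[14][10] = 7. One LCS (by backtracking along matches): RGHGGHR.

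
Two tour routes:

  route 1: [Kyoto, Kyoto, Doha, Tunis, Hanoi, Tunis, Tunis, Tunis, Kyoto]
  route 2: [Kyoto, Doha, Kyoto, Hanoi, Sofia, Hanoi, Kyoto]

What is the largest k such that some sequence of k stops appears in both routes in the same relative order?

Taking Kyoto at route 1[1]=route 2[1]; then Kyoto at route 1[2]=route 2[3]; then Hanoi at route 1[5]=route 2[6]; then Kyoto at route 1[9]=route 2[7] gives a common subsequence of length 4. Since dp[9][7] = 4, nothing longer is possible.

4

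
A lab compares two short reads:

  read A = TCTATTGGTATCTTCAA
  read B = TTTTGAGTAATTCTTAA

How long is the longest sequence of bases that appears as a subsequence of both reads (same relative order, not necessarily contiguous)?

Taking T [1,1], then T [3,2], then T [5,3], then T [6,4], then G [7,5], then G [8,7], then T [9,8], then A [10,10], then T [11,12], then C [12,13], then T [13,14], then T [14,15], then A [16,16], then A [17,17] gives a common subsequence of length 14. Since dp[17][17] = 14, nothing longer is possible.

14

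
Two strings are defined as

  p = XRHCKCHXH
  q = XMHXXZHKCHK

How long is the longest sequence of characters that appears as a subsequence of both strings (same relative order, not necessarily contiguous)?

Match X (p #1, q #5), H (p #3, q #7), K (p #5, q #8), C (p #6, q #9), H (p #7, q #10) — 5 characters in the same relative order in both. Since dp[9][11] = 5, nothing longer is possible.

5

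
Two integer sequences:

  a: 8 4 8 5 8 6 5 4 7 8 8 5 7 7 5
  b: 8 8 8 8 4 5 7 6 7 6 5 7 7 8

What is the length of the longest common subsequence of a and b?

One common subsequence of length 8: 8 at a[1]=b[4], then 4 at a[2]=b[5], then 5 at a[4]=b[6], then 6 at a[6]=b[8], then 7 at a[9]=b[9], then 5 at a[12]=b[11], then 7 at a[13]=b[12], then 7 at a[14]=b[13]. Since dp[15][14] = 8, nothing longer is possible.

8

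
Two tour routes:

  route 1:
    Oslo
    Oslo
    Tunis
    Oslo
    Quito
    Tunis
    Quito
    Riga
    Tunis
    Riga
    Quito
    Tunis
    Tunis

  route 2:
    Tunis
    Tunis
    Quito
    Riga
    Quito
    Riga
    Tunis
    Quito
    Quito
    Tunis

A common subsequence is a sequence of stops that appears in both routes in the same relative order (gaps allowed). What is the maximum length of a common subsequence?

7

Match Tunis at route 1[3]=route 2[2], Quito at route 1[5]=route 2[3], Quito at route 1[7]=route 2[5], Riga at route 1[8]=route 2[6], Tunis at route 1[9]=route 2[7], Quito at route 1[11]=route 2[9], Tunis at route 1[13]=route 2[10] — 7 stops in the same relative order in both. The LCS DP gives dp[13][10] = 7, so this is optimal.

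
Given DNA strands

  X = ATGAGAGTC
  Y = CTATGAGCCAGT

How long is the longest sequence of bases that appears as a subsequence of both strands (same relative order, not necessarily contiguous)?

8

Match A (X #1, Y #3) → T (X #2, Y #4) → G (X #3, Y #5) → A (X #4, Y #6) → G (X #5, Y #7) → A (X #6, Y #10) → G (X #7, Y #11) → T (X #8, Y #12) — 8 bases in the same relative order in both. Since dp[9][12] = 8, nothing longer is possible.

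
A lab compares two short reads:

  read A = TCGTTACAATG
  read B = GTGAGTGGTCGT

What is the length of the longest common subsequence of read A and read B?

Let dp[i][j] be the LCS length of the first i bases of read A and the first j bases of read B. dp[i][j] = dp[i-1][j-1]+1 when the i-th and j-th bases match, else max(dp[i-1][j], dp[i][j-1]).
    ·  G  T  G  A  G  T  G  G  T  C  G  T
 ·  0  0  0  0  0  0  0  0  0  0  0  0  0
 T  0  0  1  1  1  1  1  1  1  1  1  1  1
 C  0  0  1  1  1  1  1  1  1  1  2  2  2
 G  0  1  1  2  2  2  2  2  2  2  2  3  3
 T  0  1  2  2  2  2  3  3  3  3  3  3  4
 T  0  1  2  2  2  2  3  3  3  4  4  4  4
 A  0  1  2  2  3  3  3  3  3  4  4  4  4
 C  0  1  2  2  3  3  3  3  3  4  5  5  5
 A  0  1  2  2  3  3  3  3  3  4  5  5  5
 A  0  1  2  2  3  3  3  3  3  4  5  5  5
 T  0  1  2  2  3  3  4  4  4  4  5  5  6
 G  0  1  2  3  3  4  4  5  5  5  5  6  6
dp[11][12] = 6. One LCS (by backtracking along matches): TGTTCT.

6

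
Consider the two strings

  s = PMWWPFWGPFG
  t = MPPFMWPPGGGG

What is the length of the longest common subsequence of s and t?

6

Match P [1,3], M [2,5], W [3,6], P [5,8], G [8,11], G [11,12] — 6 characters in the same relative order in both. The LCS DP gives dp[11][12] = 6, so this is optimal.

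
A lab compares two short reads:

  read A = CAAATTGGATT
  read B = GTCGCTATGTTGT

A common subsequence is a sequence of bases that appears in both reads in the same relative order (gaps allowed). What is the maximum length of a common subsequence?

Taking C [1,5], then A [2,7], then T [5,10], then T [6,11], then G [8,12], then T [11,13] gives a common subsequence of length 6. dp[11][13] = 6 confirms this is the maximum.

6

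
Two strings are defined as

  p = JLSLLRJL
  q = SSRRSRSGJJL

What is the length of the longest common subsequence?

4

Let dp[i][j] be the LCS length of the first i characters of p and the first j characters of q. dp[i][j] = dp[i-1][j-1]+1 when the i-th and j-th characters match, else max(dp[i-1][j], dp[i][j-1]).
    ·  S  S  R  R  S  R  S  G  J  J  L
 ·  0  0  0  0  0  0  0  0  0  0  0  0
 J  0  0  0  0  0  0  0  0  0  1  1  1
 L  0  0  0  0  0  0  0  0  0  1  1  2
 S  0  1  1  1  1  1  1  1  1  1  1  2
 L  0  1  1  1  1  1  1  1  1  1  1  2
 L  0  1  1  1  1  1  1  1  1  1  1  2
 R  0  1  1  2  2  2  2  2  2  2  2  2
 J  0  1  1  2  2  2  2  2  2  3  3  3
 L  0  1  1  2  2  2  2  2  2  3  3  4
dp[8][11] = 4. One LCS (by backtracking along matches): SRJL.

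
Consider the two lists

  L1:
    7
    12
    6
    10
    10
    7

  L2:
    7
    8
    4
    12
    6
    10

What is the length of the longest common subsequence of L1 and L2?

4

Let dp[i][j] be the LCS length of the first i values of L1 and the first j values of L2. dp[i][j] = dp[i-1][j-1]+1 when the i-th and j-th values match, else max(dp[i-1][j], dp[i][j-1]).
    ·  7  8  4 12  6 10
 ·  0  0  0  0  0  0  0
 7  0  1  1  1  1  1  1
12  0  1  1  1  2  2  2
 6  0  1  1  1  2  3  3
10  0  1  1  1  2  3  4
10  0  1  1  1  2  3  4
 7  0  1  1  1  2  3  4
dp[6][6] = 4. One LCS (by backtracking along matches): 7, 12, 6, 10.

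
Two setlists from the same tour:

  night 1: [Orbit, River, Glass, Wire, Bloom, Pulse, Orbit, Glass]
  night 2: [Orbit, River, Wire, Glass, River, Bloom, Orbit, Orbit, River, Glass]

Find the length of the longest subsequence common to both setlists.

Match Orbit at night 1[1]=night 2[1], then River at night 1[2]=night 2[2], then Glass at night 1[3]=night 2[4], then Bloom at night 1[5]=night 2[6], then Orbit at night 1[7]=night 2[8], then Glass at night 1[8]=night 2[10] — 6 songs in the same relative order in both. The LCS DP gives dp[8][10] = 6, so this is optimal.

6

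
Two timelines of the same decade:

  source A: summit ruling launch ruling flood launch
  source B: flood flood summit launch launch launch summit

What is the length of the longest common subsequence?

3

Taking summit [1,3], launch [3,5], launch [6,6] gives a common subsequence of length 3. The LCS DP gives dp[6][7] = 3, so this is optimal.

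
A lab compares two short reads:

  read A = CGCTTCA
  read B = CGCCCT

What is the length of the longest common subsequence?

Match C [1,1], G [2,2], C [3,5], T [5,6] — 4 bases in the same relative order in both, and the DP table's final entry dp[7][6] is also 4, so no common subsequence is longer.

4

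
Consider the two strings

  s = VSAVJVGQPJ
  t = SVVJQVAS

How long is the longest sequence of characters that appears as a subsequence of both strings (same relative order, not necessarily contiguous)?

4

Let dp[i][j] be the LCS length of the first i characters of s and the first j characters of t. dp[i][j] = dp[i-1][j-1]+1 when the i-th and j-th characters match, else max(dp[i-1][j], dp[i][j-1]).
    ·  S  V  V  J  Q  V  A  S
 ·  0  0  0  0  0  0  0  0  0
 V  0  0  1  1  1  1  1  1  1
 S  0  1  1  1  1  1  1  1  2
 A  0  1  1  1  1  1  1  2  2
 V  0  1  2  2  2  2  2  2  2
 J  0  1  2  2  3  3  3  3  3
 V  0  1  2  3  3  3  4  4  4
 G  0  1  2  3  3  3  4  4  4
 Q  0  1  2  3  3  4  4  4  4
 P  0  1  2  3  3  4  4  4  4
 J  0  1  2  3  4  4  4  4  4
dp[10][8] = 4. One LCS (by backtracking along matches): VVJV.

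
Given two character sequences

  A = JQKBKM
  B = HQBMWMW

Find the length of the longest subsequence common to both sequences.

Pick Q [2,2], then B [4,3], then M [6,6]; all 3 characters appear in both, in order, and the DP table's final entry dp[6][7] is also 3, so no common subsequence is longer.

3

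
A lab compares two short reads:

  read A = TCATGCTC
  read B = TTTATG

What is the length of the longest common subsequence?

Let dp[i][j] be the LCS length of the first i bases of read A and the first j bases of read B. dp[i][j] = dp[i-1][j-1]+1 when the i-th and j-th bases match, else max(dp[i-1][j], dp[i][j-1]).
    ·  T  T  T  A  T  G
 ·  0  0  0  0  0  0  0
 T  0  1  1  1  1  1  1
 C  0  1  1  1  1  1  1
 A  0  1  1  1  2  2  2
 T  0  1  2  2  2  3  3
 G  0  1  2  2  2  3  4
 C  0  1  2  2  2  3  4
 T  0  1  2  3  3  3  4
 C  0  1  2  3  3  3  4
dp[8][6] = 4. One LCS (by backtracking along matches): TATG.

4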